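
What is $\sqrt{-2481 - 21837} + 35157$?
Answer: $35157 + 3 i \sqrt{2702} \approx 35157.0 + 155.94 i$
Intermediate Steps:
$\sqrt{-2481 - 21837} + 35157 = \sqrt{-24318} + 35157 = 3 i \sqrt{2702} + 35157 = 35157 + 3 i \sqrt{2702}$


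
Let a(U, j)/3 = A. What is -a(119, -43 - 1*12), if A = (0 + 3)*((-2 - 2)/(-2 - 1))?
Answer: -12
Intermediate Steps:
A = 4 (A = 3*(-4/(-3)) = 3*(-4*(-1/3)) = 3*(4/3) = 4)
a(U, j) = 12 (a(U, j) = 3*4 = 12)
-a(119, -43 - 1*12) = -1*12 = -12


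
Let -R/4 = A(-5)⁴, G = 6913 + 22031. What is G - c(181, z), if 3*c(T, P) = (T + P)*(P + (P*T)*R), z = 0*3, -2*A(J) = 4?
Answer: 28944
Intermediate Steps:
A(J) = -2 (A(J) = -½*4 = -2)
z = 0
G = 28944
R = -64 (R = -4*(-2)⁴ = -4*16 = -64)
c(T, P) = (P + T)*(P - 64*P*T)/3 (c(T, P) = ((T + P)*(P + (P*T)*(-64)))/3 = ((P + T)*(P - 64*P*T))/3 = (P + T)*(P - 64*P*T)/3)
G - c(181, z) = 28944 - 0*(0 + 181 - 64*181² - 64*0*181)/3 = 28944 - 0*(0 + 181 - 64*32761 + 0)/3 = 28944 - 0*(0 + 181 - 2096704 + 0)/3 = 28944 - 0*(-2096523)/3 = 28944 - 1*0 = 28944 + 0 = 28944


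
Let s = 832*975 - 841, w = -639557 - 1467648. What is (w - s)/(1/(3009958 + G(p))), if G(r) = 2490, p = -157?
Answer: -8789009836672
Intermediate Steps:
w = -2107205
s = 810359 (s = 811200 - 841 = 810359)
(w - s)/(1/(3009958 + G(p))) = (-2107205 - 1*810359)/(1/(3009958 + 2490)) = (-2107205 - 810359)/(1/3012448) = -2917564/1/3012448 = -2917564*3012448 = -8789009836672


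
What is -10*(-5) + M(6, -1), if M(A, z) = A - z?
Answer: 57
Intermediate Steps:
-10*(-5) + M(6, -1) = -10*(-5) + (6 - 1*(-1)) = 50 + (6 + 1) = 50 + 7 = 57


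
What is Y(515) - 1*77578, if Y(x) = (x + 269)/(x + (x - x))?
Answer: -39951886/515 ≈ -77577.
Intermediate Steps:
Y(x) = (269 + x)/x (Y(x) = (269 + x)/(x + 0) = (269 + x)/x)
Y(515) - 1*77578 = (269 + 515)/515 - 1*77578 = (1/515)*784 - 77578 = 784/515 - 77578 = -39951886/515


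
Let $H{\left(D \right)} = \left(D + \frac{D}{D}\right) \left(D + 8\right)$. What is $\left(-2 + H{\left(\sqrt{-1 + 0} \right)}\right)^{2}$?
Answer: $-56 + 90 i \approx -56.0 + 90.0 i$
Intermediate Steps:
$H{\left(D \right)} = \left(1 + D\right) \left(8 + D\right)$ ($H{\left(D \right)} = \left(D + 1\right) \left(8 + D\right) = \left(1 + D\right) \left(8 + D\right)$)
$\left(-2 + H{\left(\sqrt{-1 + 0} \right)}\right)^{2} = \left(-2 + \left(8 + \left(\sqrt{-1 + 0}\right)^{2} + 9 \sqrt{-1 + 0}\right)\right)^{2} = \left(-2 + \left(8 + \left(\sqrt{-1}\right)^{2} + 9 \sqrt{-1}\right)\right)^{2} = \left(-2 + \left(8 + i^{2} + 9 i\right)\right)^{2} = \left(-2 + \left(8 - 1 + 9 i\right)\right)^{2} = \left(-2 + \left(7 + 9 i\right)\right)^{2} = \left(5 + 9 i\right)^{2}$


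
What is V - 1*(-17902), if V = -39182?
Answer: -21280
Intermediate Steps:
V - 1*(-17902) = -39182 - 1*(-17902) = -39182 + 17902 = -21280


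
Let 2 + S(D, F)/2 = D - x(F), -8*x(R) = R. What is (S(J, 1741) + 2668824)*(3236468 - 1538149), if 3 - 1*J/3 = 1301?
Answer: 18080081594211/4 ≈ 4.5200e+12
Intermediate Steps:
J = -3894 (J = 9 - 3*1301 = 9 - 3903 = -3894)
x(R) = -R/8
S(D, F) = -4 + 2*D + F/4 (S(D, F) = -4 + 2*(D - (-1)*F/8) = -4 + 2*(D + F/8) = -4 + (2*D + F/4) = -4 + 2*D + F/4)
(S(J, 1741) + 2668824)*(3236468 - 1538149) = ((-4 + 2*(-3894) + (1/4)*1741) + 2668824)*(3236468 - 1538149) = ((-4 - 7788 + 1741/4) + 2668824)*1698319 = (-29427/4 + 2668824)*1698319 = (10645869/4)*1698319 = 18080081594211/4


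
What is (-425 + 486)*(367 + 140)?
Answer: 30927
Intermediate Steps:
(-425 + 486)*(367 + 140) = 61*507 = 30927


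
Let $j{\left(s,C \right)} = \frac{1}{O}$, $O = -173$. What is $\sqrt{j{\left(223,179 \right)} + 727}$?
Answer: $\frac{\sqrt{21758210}}{173} \approx 26.963$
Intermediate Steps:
$j{\left(s,C \right)} = - \frac{1}{173}$ ($j{\left(s,C \right)} = \frac{1}{-173} = - \frac{1}{173}$)
$\sqrt{j{\left(223,179 \right)} + 727} = \sqrt{- \frac{1}{173} + 727} = \sqrt{\frac{125770}{173}} = \frac{\sqrt{21758210}}{173}$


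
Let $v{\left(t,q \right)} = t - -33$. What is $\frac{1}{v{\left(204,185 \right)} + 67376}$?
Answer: $\frac{1}{67613} \approx 1.479 \cdot 10^{-5}$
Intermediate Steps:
$v{\left(t,q \right)} = 33 + t$ ($v{\left(t,q \right)} = t + 33 = 33 + t$)
$\frac{1}{v{\left(204,185 \right)} + 67376} = \frac{1}{\left(33 + 204\right) + 67376} = \frac{1}{237 + 67376} = \frac{1}{67613}$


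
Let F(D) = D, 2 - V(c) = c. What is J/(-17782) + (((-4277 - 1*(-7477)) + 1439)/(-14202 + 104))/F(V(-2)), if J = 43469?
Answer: -74523369/29493016 ≈ -2.5268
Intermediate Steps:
V(c) = 2 - c
J/(-17782) + (((-4277 - 1*(-7477)) + 1439)/(-14202 + 104))/F(V(-2)) = 43469/(-17782) + (((-4277 - 1*(-7477)) + 1439)/(-14202 + 104))/(2 - 1*(-2)) = 43469*(-1/17782) + (((-4277 + 7477) + 1439)/(-14098))/(2 + 2) = -2557/1046 + ((3200 + 1439)*(-1/14098))/4 = -2557/1046 + (4639*(-1/14098))*(1/4) = -2557/1046 - 4639/14098*1/4 = -2557/1046 - 4639/56392 = -74523369/29493016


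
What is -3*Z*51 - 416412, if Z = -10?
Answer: -414882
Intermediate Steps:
-3*Z*51 - 416412 = -3*(-10)*51 - 416412 = 30*51 - 416412 = 1530 - 416412 = -414882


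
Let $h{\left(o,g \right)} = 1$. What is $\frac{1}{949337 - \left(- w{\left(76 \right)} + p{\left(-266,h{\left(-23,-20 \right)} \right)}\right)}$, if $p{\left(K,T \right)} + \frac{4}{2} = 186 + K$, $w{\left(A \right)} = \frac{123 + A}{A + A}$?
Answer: $\frac{152}{144311887} \approx 1.0533 \cdot 10^{-6}$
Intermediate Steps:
$w{\left(A \right)} = \frac{123 + A}{2 A}$
$p{\left(K,T \right)} = 184 + K$ ($p{\left(K,T \right)} = -2 + \left(186 + K\right) = 184 + K$)
$\frac{1}{949337 - \left(- w{\left(76 \right)} + p{\left(-266,h{\left(-23,-20 \right)} \right)}\right)} = \frac{1}{949337 + \left(\frac{123 + 76}{2 \cdot 76} - \left(184 - 266\right)\right)} = \frac{1}{949337 + \left(\frac{1}{2} \cdot \frac{1}{76} \cdot 199 - -82\right)} = \frac{1}{949337 + \left(\frac{199}{152} + 82\right)} = \frac{1}{949337 + \frac{12663}{152}} = \frac{1}{\frac{144311887}{152}} = \frac{152}{144311887}$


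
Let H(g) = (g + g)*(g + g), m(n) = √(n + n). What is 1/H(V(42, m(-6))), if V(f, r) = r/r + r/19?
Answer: 361/(4*(19 + 2*I*√3)²) ≈ 0.22639 - 0.085389*I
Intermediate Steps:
m(n) = √2*√n (m(n) = √(2*n) = √2*√n)
V(f, r) = 1 + r/19 (V(f, r) = 1 + r*(1/19) = 1 + r/19)
H(g) = 4*g² (H(g) = (2*g)*(2*g) = 4*g²)
1/H(V(42, m(-6))) = 1/(4*(1 + (√2*√(-6))/19)²) = 1/(4*(1 + (√2*(I*√6))/19)²) = 1/(4*(1 + (2*I*√3)/19)²) = 1/(4*(1 + 2*I*√3/19)²)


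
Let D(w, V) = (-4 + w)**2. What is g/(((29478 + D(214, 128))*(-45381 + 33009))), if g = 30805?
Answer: -30805/910307016 ≈ -3.3840e-5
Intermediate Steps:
g/(((29478 + D(214, 128))*(-45381 + 33009))) = 30805/(((29478 + (-4 + 214)**2)*(-45381 + 33009))) = 30805/(((29478 + 210**2)*(-12372))) = 30805/(((29478 + 44100)*(-12372))) = 30805/((73578*(-12372))) = 30805/(-910307016) = 30805*(-1/910307016) = -30805/910307016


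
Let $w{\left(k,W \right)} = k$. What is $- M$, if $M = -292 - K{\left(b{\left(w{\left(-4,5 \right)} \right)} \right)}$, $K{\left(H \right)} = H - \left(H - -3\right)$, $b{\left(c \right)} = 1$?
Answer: $289$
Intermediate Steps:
$K{\left(H \right)} = -3$ ($K{\left(H \right)} = H - \left(H + 3\right) = H - \left(3 + H\right) = -3$)
$M = -289$ ($M = -292 - -3 = -292 + 3 = -289$)
$- M = \left(-1\right) \left(-289\right) = 289$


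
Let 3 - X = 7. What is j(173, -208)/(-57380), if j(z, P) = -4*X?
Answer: -4/14345 ≈ -0.00027884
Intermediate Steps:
X = -4 (X = 3 - 1*7 = 3 - 7 = -4)
j(z, P) = 16 (j(z, P) = -4*(-4) = 16)
j(173, -208)/(-57380) = 16/(-57380) = 16*(-1/57380) = -4/14345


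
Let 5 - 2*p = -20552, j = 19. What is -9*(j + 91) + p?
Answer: 18577/2 ≈ 9288.5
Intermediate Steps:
p = 20557/2 (p = 5/2 - 1/2*(-20552) = 5/2 + 10276 = 20557/2 ≈ 10279.)
-9*(j + 91) + p = -9*(19 + 91) + 20557/2 = -9*110 + 20557/2 = -990 + 20557/2 = 18577/2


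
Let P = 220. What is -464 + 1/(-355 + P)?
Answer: -62641/135 ≈ -464.01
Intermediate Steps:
-464 + 1/(-355 + P) = -464 + 1/(-355 + 220) = -464 + 1/(-135) = -464 - 1/135 = -62641/135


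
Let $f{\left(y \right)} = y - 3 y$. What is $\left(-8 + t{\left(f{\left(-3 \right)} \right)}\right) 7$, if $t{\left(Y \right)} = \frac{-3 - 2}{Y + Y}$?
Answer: $- \frac{707}{12} \approx -58.917$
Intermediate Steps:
$f{\left(y \right)} = - 2 y$
$t{\left(Y \right)} = - \frac{5}{2 Y}$
$\left(-8 + t{\left(f{\left(-3 \right)} \right)}\right) 7 = \left(-8 - \frac{5}{2 \left(\left(-2\right) \left(-3\right)\right)}\right) 7 = \left(-8 - \frac{5}{2 \cdot 6}\right) 7 = \left(-8 - \frac{5}{12}\right) 7 = \left(- \frac{101}{12}\right) 7 = - \frac{707}{12}$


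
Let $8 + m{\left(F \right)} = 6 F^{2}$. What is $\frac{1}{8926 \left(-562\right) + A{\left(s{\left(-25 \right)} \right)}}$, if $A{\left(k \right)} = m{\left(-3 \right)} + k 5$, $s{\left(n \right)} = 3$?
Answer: $- \frac{1}{5016351} \approx -1.9935 \cdot 10^{-7}$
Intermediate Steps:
$m{\left(F \right)} = -8 + 6 F^{2}$
$A{\left(k \right)} = 46 + 5 k$ ($A{\left(k \right)} = \left(-8 + 6 \left(-3\right)^{2}\right) + k 5 = \left(-8 + 6 \cdot 9\right) + 5 k = \left(-8 + 54\right) + 5 k = 46 + 5 k$)
$\frac{1}{8926 \left(-562\right) + A{\left(s{\left(-25 \right)} \right)}} = \frac{1}{8926 \left(-562\right) + \left(46 + 5 \cdot 3\right)} = \frac{1}{-5016412 + \left(46 + 15\right)} = \frac{1}{-5016412 + 61} = \frac{1}{-5016351} = - \frac{1}{5016351}$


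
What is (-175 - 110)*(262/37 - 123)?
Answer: 1222365/37 ≈ 33037.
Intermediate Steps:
(-175 - 110)*(262/37 - 123) = -285*(262*(1/37) - 123) = -285*(262/37 - 123) = -285*(-4289/37) = 1222365/37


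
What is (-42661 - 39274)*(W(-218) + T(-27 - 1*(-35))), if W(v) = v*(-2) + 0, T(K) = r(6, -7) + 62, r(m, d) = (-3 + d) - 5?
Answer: -39574605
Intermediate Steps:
r(m, d) = -8 + d
T(K) = 47 (T(K) = (-8 - 7) + 62 = -15 + 62 = 47)
W(v) = -2*v (W(v) = -2*v + 0 = -2*v)
(-42661 - 39274)*(W(-218) + T(-27 - 1*(-35))) = (-42661 - 39274)*(-2*(-218) + 47) = -81935*(436 + 47) = -81935*483 = -39574605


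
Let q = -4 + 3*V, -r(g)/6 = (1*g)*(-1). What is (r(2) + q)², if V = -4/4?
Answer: 25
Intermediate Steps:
r(g) = 6*g (r(g) = -6*1*g*(-1) = -6*g*(-1) = -(-6)*g = 6*g)
V = -1 (V = -4*¼ = -1)
q = -7 (q = -4 + 3*(-1) = -4 - 3 = -7)
(r(2) + q)² = (6*2 - 7)² = (12 - 7)² = 5² = 25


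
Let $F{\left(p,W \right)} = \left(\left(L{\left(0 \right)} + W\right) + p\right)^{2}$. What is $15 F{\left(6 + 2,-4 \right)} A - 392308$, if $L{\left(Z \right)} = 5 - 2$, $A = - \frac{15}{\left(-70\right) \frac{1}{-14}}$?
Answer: $-394513$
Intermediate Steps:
$A = -3$ ($A = - \frac{15}{\left(-70\right) \left(- \frac{1}{14}\right)} = - \frac{15}{5} = \left(-15\right) \frac{1}{5} = -3$)
$L{\left(Z \right)} = 3$ ($L{\left(Z \right)} = 5 - 2 = 3$)
$F{\left(p,W \right)} = \left(3 + W + p\right)^{2}$ ($F{\left(p,W \right)} = \left(\left(3 + W\right) + p\right)^{2} = \left(3 + W + p\right)^{2}$)
$15 F{\left(6 + 2,-4 \right)} A - 392308 = 15 \left(3 - 4 + \left(6 + 2\right)\right)^{2} \left(-3\right) - 392308 = 15 \left(3 - 4 + 8\right)^{2} \left(-3\right) - 392308 = 15 \cdot 7^{2} \left(-3\right) - 392308 = 15 \cdot 49 \left(-3\right) - 392308 = 735 \left(-3\right) - 392308 = -2205 - 392308 = -394513$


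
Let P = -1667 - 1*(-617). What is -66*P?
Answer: 69300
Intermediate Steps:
P = -1050 (P = -1667 + 617 = -1050)
-66*P = -66*(-1050) = 69300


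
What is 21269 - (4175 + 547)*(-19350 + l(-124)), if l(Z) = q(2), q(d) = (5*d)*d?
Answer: 91297529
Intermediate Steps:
q(d) = 5*d²
l(Z) = 20 (l(Z) = 5*2² = 5*4 = 20)
21269 - (4175 + 547)*(-19350 + l(-124)) = 21269 - (4175 + 547)*(-19350 + 20) = 21269 - 4722*(-19330) = 21269 - 1*(-91276260) = 21269 + 91276260 = 91297529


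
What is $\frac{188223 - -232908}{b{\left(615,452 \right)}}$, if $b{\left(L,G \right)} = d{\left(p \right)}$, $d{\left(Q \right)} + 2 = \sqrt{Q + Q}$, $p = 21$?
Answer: $\frac{421131}{19} + \frac{421131 \sqrt{42}}{38} \approx 93987.0$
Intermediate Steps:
$d{\left(Q \right)} = -2 + \sqrt{2} \sqrt{Q}$ ($d{\left(Q \right)} = -2 + \sqrt{Q + Q} = -2 + \sqrt{2 Q} = -2 + \sqrt{2} \sqrt{Q}$)
$b{\left(L,G \right)} = -2 + \sqrt{42}$ ($b{\left(L,G \right)} = -2 + \sqrt{2} \sqrt{21} = -2 + \sqrt{42}$)
$\frac{188223 - -232908}{b{\left(615,452 \right)}} = \frac{188223 - -232908}{-2 + \sqrt{42}} = \frac{188223 + 232908}{-2 + \sqrt{42}} = \frac{421131}{-2 + \sqrt{42}}$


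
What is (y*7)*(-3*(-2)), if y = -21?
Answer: -882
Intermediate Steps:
(y*7)*(-3*(-2)) = (-21*7)*(-3*(-2)) = -147*6 = -882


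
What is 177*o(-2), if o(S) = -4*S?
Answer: 1416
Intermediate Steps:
177*o(-2) = 177*(-4*(-2)) = 177*8 = 1416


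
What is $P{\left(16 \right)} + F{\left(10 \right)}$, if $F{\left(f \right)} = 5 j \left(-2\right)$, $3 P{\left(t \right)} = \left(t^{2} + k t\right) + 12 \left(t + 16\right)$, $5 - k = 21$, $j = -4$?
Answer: $168$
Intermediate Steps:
$k = -16$ ($k = 5 - 21 = -16$)
$P{\left(t \right)} = 64 - \frac{4 t}{3} + \frac{t^{2}}{3}$ ($P{\left(t \right)} = \frac{\left(t^{2} - 16 t\right) + 12 \left(t + 16\right)}{3} = \frac{\left(t^{2} - 16 t\right) + 12 \left(16 + t\right)}{3} = \frac{\left(t^{2} - 16 t\right) + \left(192 + 12 t\right)}{3} = \frac{192 + t^{2} - 4 t}{3} = 64 - \frac{4 t}{3} + \frac{t^{2}}{3}$)
$F{\left(f \right)} = 40$ ($F{\left(f \right)} = 5 \left(-4\right) \left(-2\right) = \left(-20\right) \left(-2\right) = 40$)
$P{\left(16 \right)} + F{\left(10 \right)} = \left(64 - \frac{64}{3} + \frac{16^{2}}{3}\right) + 40 = \left(64 - \frac{64}{3} + \frac{1}{3} \cdot 256\right) + 40 = \left(64 - \frac{64}{3} + \frac{256}{3}\right) + 40 = 128 + 40 = 168$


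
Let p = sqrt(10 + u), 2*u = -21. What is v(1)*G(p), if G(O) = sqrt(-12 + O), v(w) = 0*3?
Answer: 0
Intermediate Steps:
u = -21/2 (u = (1/2)*(-21) = -21/2 ≈ -10.500)
v(w) = 0
p = I*sqrt(2)/2 (p = sqrt(10 - 21/2) = sqrt(-1/2) = I*sqrt(2)/2 ≈ 0.70711*I)
v(1)*G(p) = 0*sqrt(-12 + I*sqrt(2)/2) = 0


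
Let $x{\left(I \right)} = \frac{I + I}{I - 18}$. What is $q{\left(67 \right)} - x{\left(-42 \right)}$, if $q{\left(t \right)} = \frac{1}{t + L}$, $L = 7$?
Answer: $- \frac{513}{370} \approx -1.3865$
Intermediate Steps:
$x{\left(I \right)} = \frac{2 I}{-18 + I}$
$q{\left(t \right)} = \frac{1}{7 + t}$ ($q{\left(t \right)} = \frac{1}{t + 7} = \frac{1}{7 + t}$)
$q{\left(67 \right)} - x{\left(-42 \right)} = \frac{1}{7 + 67} - 2 \left(-42\right) \frac{1}{-18 - 42} = \frac{1}{74} - 2 \left(-42\right) \frac{1}{-60} = \frac{1}{74} - 2 \left(-42\right) \left(- \frac{1}{60}\right) = \frac{1}{74} - \frac{7}{5} = - \frac{513}{370}$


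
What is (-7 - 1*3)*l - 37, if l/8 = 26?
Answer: -2117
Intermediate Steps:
l = 208 (l = 8*26 = 208)
(-7 - 1*3)*l - 37 = (-7 - 1*3)*208 - 37 = (-7 - 3)*208 - 37 = -10*208 - 37 = -2080 - 37 = -2117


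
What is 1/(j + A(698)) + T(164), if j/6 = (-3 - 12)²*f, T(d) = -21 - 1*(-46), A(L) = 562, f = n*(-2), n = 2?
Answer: 120949/4838 ≈ 25.000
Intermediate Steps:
f = -4 (f = 2*(-2) = -4)
T(d) = 25 (T(d) = -21 + 46 = 25)
j = -5400 (j = 6*((-3 - 12)²*(-4)) = 6*((-15)²*(-4)) = 6*(225*(-4)) = 6*(-900) = -5400)
1/(j + A(698)) + T(164) = 1/(-5400 + 562) + 25 = 1/(-4838) + 25 = -1/4838 + 25 = 120949/4838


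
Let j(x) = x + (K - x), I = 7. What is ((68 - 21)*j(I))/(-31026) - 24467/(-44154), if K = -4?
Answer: 127902349/228320334 ≈ 0.56019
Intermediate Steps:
j(x) = -4 (j(x) = x + (-4 - x) = -4)
((68 - 21)*j(I))/(-31026) - 24467/(-44154) = ((68 - 21)*(-4))/(-31026) - 24467/(-44154) = (47*(-4))*(-1/31026) - 24467*(-1/44154) = -188*(-1/31026) + 24467/44154 = 94/15513 + 24467/44154 = 127902349/228320334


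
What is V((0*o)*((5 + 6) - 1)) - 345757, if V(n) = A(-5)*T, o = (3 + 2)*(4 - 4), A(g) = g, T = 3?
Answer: -345772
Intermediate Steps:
o = 0 (o = 5*0 = 0)
V(n) = -15 (V(n) = -5*3 = -15)
V((0*o)*((5 + 6) - 1)) - 345757 = -15 - 345757 = -345772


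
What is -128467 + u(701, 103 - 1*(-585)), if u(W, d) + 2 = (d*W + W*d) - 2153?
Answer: 833954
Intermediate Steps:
u(W, d) = -2155 + 2*W*d (u(W, d) = -2 + ((d*W + W*d) - 2153) = -2 + ((W*d + W*d) - 2153) = -2 + (2*W*d - 2153) = -2 + (-2153 + 2*W*d) = -2155 + 2*W*d)
-128467 + u(701, 103 - 1*(-585)) = -128467 + (-2155 + 2*701*(103 - 1*(-585))) = -128467 + (-2155 + 2*701*(103 + 585)) = -128467 + (-2155 + 2*701*688) = -128467 + (-2155 + 964576) = -128467 + 962421 = 833954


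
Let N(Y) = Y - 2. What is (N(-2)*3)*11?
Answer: -132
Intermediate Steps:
N(Y) = -2 + Y
(N(-2)*3)*11 = ((-2 - 2)*3)*11 = -4*3*11 = -12*11 = -132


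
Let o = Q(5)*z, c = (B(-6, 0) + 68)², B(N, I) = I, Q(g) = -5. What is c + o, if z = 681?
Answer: 1219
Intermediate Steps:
c = 4624 (c = (0 + 68)² = 68² = 4624)
o = -3405 (o = -5*681 = -3405)
c + o = 4624 - 3405 = 1219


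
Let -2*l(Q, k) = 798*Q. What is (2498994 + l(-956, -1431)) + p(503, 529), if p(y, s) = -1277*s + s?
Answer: 2205434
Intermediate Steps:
l(Q, k) = -399*Q
p(y, s) = -1276*s
(2498994 + l(-956, -1431)) + p(503, 529) = (2498994 - 399*(-956)) - 1276*529 = (2498994 + 381444) - 675004 = 2880438 - 675004 = 2205434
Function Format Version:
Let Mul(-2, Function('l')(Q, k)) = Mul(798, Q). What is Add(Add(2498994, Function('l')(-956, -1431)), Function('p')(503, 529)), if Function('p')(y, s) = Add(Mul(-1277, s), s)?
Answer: 2205434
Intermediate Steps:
Function('l')(Q, k) = Mul(-399, Q) (Function('l')(Q, k) = Mul(Rational(-1, 2), Mul(798, Q)) = Mul(-399, Q))
Function('p')(y, s) = Mul(-1276, s)
Add(Add(2498994, Function('l')(-956, -1431)), Function('p')(503, 529)) = Add(Add(2498994, Mul(-399, -956)), Mul(-1276, 529)) = Add(Add(2498994, 381444), -675004) = Add(2880438, -675004) = 2205434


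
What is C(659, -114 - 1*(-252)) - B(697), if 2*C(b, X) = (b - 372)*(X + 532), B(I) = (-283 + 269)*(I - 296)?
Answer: 101759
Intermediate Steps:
B(I) = 4144 - 14*I (B(I) = -14*(-296 + I) = 4144 - 14*I)
C(b, X) = (-372 + b)*(532 + X)/2 (C(b, X) = ((b - 372)*(X + 532))/2 = ((-372 + b)*(532 + X))/2 = (-372 + b)*(532 + X)/2)
C(659, -114 - 1*(-252)) - B(697) = (-98952 - 186*(-114 - 1*(-252)) + 266*659 + (1/2)*(-114 - 1*(-252))*659) - (4144 - 14*697) = (-98952 - 186*(-114 + 252) + 175294 + (1/2)*(-114 + 252)*659) - (4144 - 9758) = (-98952 - 186*138 + 175294 + (1/2)*138*659) - 1*(-5614) = (-98952 - 25668 + 175294 + 45471) + 5614 = 96145 + 5614 = 101759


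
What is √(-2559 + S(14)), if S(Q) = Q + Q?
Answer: I*√2531 ≈ 50.309*I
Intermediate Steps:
S(Q) = 2*Q
√(-2559 + S(14)) = √(-2559 + 2*14) = √(-2559 + 28) = √(-2531) = I*√2531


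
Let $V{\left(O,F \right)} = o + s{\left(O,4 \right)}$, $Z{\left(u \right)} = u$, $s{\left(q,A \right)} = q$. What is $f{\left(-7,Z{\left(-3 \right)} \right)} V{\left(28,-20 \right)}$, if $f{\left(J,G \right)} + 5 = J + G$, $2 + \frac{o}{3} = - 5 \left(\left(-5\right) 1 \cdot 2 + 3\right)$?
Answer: $-1905$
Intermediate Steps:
$o = 99$ ($o = -6 + 3 \left(- 5 \left(\left(-5\right) 1 \cdot 2 + 3\right)\right) = -6 + 3 \left(- 5 \left(\left(-5\right) 2 + 3\right)\right) = -6 + 3 \left(- 5 \left(-10 + 3\right)\right) = -6 + 3 \left(\left(-5\right) \left(-7\right)\right) = -6 + 3 \cdot 35 = -6 + 105 = 99$)
$f{\left(J,G \right)} = -5 + G + J$ ($f{\left(J,G \right)} = -5 + \left(J + G\right) = -5 + \left(G + J\right) = -5 + G + J$)
$V{\left(O,F \right)} = 99 + O$
$f{\left(-7,Z{\left(-3 \right)} \right)} V{\left(28,-20 \right)} = \left(-5 - 3 - 7\right) \left(99 + 28\right) = \left(-15\right) 127 = -1905$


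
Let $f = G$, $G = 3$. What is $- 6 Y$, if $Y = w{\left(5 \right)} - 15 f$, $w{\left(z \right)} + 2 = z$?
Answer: $252$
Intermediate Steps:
$w{\left(z \right)} = -2 + z$
$f = 3$
$Y = -42$ ($Y = \left(-2 + 5\right) - 45 = 3 - 45 = -42$)
$- 6 Y = \left(-6\right) \left(-42\right) = 252$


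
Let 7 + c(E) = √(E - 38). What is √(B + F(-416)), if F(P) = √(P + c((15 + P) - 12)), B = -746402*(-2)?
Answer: √(1492804 + √(-423 + I*√451)) ≈ 1221.8 + 0.008*I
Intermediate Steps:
B = 1492804
c(E) = -7 + √(-38 + E) (c(E) = -7 + √(E - 38) = -7 + √(-38 + E))
F(P) = √(-7 + P + √(-35 + P)) (F(P) = √(P + (-7 + √(-38 + ((15 + P) - 12)))) = √(P + (-7 + √(-38 + (3 + P)))) = √(P + (-7 + √(-35 + P))) = √(-7 + P + √(-35 + P)))
√(B + F(-416)) = √(1492804 + √(-7 - 416 + √(-35 - 416))) = √(1492804 + √(-7 - 416 + √(-451))) = √(1492804 + √(-7 - 416 + I*√451)) = √(1492804 + √(-423 + I*√451))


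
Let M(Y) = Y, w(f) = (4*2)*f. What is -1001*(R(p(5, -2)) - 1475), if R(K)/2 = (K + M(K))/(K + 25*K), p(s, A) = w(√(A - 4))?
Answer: 1476321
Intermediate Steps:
w(f) = 8*f
p(s, A) = 8*√(-4 + A) (p(s, A) = 8*√(A - 4) = 8*√(-4 + A))
R(K) = 2/13 (R(K) = 2*((K + K)/(K + 25*K)) = 2*((2*K)/((26*K))) = 2*((2*K)*(1/(26*K))) = 2*(1/13) = 2/13)
-1001*(R(p(5, -2)) - 1475) = -1001*(2/13 - 1475) = -1001*(-19173/13) = 1476321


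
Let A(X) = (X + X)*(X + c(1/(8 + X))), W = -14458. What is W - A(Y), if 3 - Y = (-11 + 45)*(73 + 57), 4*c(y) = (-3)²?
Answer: -78028719/2 ≈ -3.9014e+7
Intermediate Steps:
c(y) = 9/4 (c(y) = (¼)*(-3)² = (¼)*9 = 9/4)
Y = -4417 (Y = 3 - (-11 + 45)*(73 + 57) = 3 - 34*130 = 3 - 1*4420 = 3 - 4420 = -4417)
A(X) = 2*X*(9/4 + X) (A(X) = (X + X)*(X + 9/4) = (2*X)*(9/4 + X) = 2*X*(9/4 + X))
W - A(Y) = -14458 - (-4417)*(9 + 4*(-4417))/2 = -14458 - (-4417)*(9 - 17668)/2 = -14458 - (-4417)*(-17659)/2 = -14458 - 1*77999803/2 = -14458 - 77999803/2 = -78028719/2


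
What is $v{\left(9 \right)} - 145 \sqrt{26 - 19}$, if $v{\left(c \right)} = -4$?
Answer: $-4 - 145 \sqrt{7} \approx -387.63$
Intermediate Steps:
$v{\left(9 \right)} - 145 \sqrt{26 - 19} = -4 - 145 \sqrt{26 - 19} = -4 - 145 \sqrt{7}$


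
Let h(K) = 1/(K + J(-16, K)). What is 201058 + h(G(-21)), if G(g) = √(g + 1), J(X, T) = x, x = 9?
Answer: 20306867/101 - 2*I*√5/101 ≈ 2.0106e+5 - 0.044279*I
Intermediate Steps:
J(X, T) = 9
G(g) = √(1 + g)
h(K) = 1/(9 + K) (h(K) = 1/(K + 9) = 1/(9 + K))
201058 + h(G(-21)) = 201058 + 1/(9 + √(1 - 21)) = 201058 + 1/(9 + √(-20)) = 201058 + 1/(9 + 2*I*√5)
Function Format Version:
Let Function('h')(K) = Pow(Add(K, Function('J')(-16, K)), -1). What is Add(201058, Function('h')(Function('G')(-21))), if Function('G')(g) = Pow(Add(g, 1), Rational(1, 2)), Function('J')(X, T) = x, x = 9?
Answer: Add(Rational(20306867, 101), Mul(Rational(-2, 101), I, Pow(5, Rational(1, 2)))) ≈ Add(2.0106e+5, Mul(-0.044279, I))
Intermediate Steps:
Function('J')(X, T) = 9
Function('G')(g) = Pow(Add(1, g), Rational(1, 2))
Function('h')(K) = Pow(Add(9, K), -1) (Function('h')(K) = Pow(Add(K, 9), -1) = Pow(Add(9, K), -1))
Add(201058, Function('h')(Function('G')(-21))) = Add(201058, Pow(Add(9, Pow(Add(1, -21), Rational(1, 2))), -1)) = Add(201058, Pow(Add(9, Pow(-20, Rational(1, 2))), -1)) = Add(201058, Pow(Add(9, Mul(2, I, Pow(5, Rational(1, 2)))), -1))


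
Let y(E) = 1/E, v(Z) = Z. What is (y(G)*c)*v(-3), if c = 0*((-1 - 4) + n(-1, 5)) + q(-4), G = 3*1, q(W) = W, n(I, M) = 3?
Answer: 4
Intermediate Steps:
G = 3
c = -4 (c = 0*((-1 - 4) + 3) - 4 = 0*(-5 + 3) - 4 = 0*(-2) - 4 = 0 - 4 = -4)
(y(G)*c)*v(-3) = (-4/3)*(-3) = ((1/3)*(-4))*(-3) = -4/3*(-3) = 4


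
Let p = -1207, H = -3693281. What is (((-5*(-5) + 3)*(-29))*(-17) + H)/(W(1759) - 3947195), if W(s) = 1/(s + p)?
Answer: 2031071304/2178851639 ≈ 0.93217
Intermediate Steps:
W(s) = 1/(-1207 + s) (W(s) = 1/(s - 1207) = 1/(-1207 + s))
(((-5*(-5) + 3)*(-29))*(-17) + H)/(W(1759) - 3947195) = (((-5*(-5) + 3)*(-29))*(-17) - 3693281)/(1/(-1207 + 1759) - 3947195) = (((25 + 3)*(-29))*(-17) - 3693281)/(1/552 - 3947195) = ((28*(-29))*(-17) - 3693281)/(1/552 - 3947195) = (-812*(-17) - 3693281)/(-2178851639/552) = (13804 - 3693281)*(-552/2178851639) = -3679477*(-552/2178851639) = 2031071304/2178851639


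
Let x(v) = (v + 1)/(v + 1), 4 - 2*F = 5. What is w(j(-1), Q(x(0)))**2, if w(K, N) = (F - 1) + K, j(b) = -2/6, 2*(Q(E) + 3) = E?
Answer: 121/36 ≈ 3.3611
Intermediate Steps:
F = -1/2 (F = 2 - 1/2*5 = 2 - 5/2 = -1/2 ≈ -0.50000)
x(v) = 1 (x(v) = (1 + v)/(1 + v) = 1)
Q(E) = -3 + E/2
j(b) = -1/3 (j(b) = -2*1/6 = -1/3)
w(K, N) = -3/2 + K (w(K, N) = (-1/2 - 1) + K = -3/2 + K)
w(j(-1), Q(x(0)))**2 = (-3/2 - 1/3)**2 = (-11/6)**2 = 121/36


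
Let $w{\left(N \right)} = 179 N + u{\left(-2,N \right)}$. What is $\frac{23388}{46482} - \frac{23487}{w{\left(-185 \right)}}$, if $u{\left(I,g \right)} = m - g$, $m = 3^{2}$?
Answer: $\frac{310279847}{255038987} \approx 1.2166$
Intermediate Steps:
$m = 9$
$u{\left(I,g \right)} = 9 - g$
$w{\left(N \right)} = 9 + 178 N$ ($w{\left(N \right)} = 179 N - \left(-9 + N\right) = 9 + 178 N$)
$\frac{23388}{46482} - \frac{23487}{w{\left(-185 \right)}} = \frac{23388}{46482} - \frac{23487}{9 + 178 \left(-185\right)} = 23388 \cdot \frac{1}{46482} - \frac{23487}{9 - 32930} = \frac{3898}{7747} - \frac{23487}{-32921} = \frac{3898}{7747} - - \frac{23487}{32921} = \frac{3898}{7747} + \frac{23487}{32921} = \frac{310279847}{255038987}$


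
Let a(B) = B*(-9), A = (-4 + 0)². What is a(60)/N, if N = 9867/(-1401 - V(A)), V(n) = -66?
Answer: 240300/3289 ≈ 73.062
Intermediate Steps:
A = 16 (A = (-4)² = 16)
a(B) = -9*B
N = -3289/445 (N = 9867/(-1401 - 1*(-66)) = 9867/(-1401 + 66) = 9867/(-1335) = 9867*(-1/1335) = -3289/445 ≈ -7.3910)
a(60)/N = (-9*60)/(-3289/445) = -540*(-445/3289) = 240300/3289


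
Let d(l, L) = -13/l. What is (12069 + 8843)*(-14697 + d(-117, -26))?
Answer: -2766072064/9 ≈ -3.0734e+8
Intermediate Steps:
(12069 + 8843)*(-14697 + d(-117, -26)) = (12069 + 8843)*(-14697 - 13/(-117)) = 20912*(-14697 - 13*(-1/117)) = 20912*(-14697 + ⅑) = 20912*(-132272/9) = -2766072064/9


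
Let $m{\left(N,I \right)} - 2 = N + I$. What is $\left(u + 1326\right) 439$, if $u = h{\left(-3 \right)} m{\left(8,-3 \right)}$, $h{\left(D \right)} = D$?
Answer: $572895$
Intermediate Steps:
$m{\left(N,I \right)} = 2 + I + N$ ($m{\left(N,I \right)} = 2 + \left(N + I\right) = 2 + \left(I + N\right) = 2 + I + N$)
$u = -21$ ($u = - 3 \left(2 - 3 + 8\right) = \left(-3\right) 7 = -21$)
$\left(u + 1326\right) 439 = \left(-21 + 1326\right) 439 = 1305 \cdot 439 = 572895$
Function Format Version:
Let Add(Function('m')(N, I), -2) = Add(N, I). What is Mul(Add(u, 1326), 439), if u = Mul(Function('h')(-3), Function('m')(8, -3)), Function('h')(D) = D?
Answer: 572895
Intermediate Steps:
Function('m')(N, I) = Add(2, I, N) (Function('m')(N, I) = Add(2, Add(N, I)) = Add(2, Add(I, N)) = Add(2, I, N))
u = -21 (u = Mul(-3, Add(2, -3, 8)) = Mul(-3, 7) = -21)
Mul(Add(u, 1326), 439) = Mul(Add(-21, 1326), 439) = Mul(1305, 439) = 572895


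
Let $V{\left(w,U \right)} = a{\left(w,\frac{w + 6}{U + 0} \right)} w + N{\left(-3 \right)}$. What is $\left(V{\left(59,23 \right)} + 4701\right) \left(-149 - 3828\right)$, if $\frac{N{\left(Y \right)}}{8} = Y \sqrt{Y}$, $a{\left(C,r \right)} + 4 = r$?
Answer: $- \frac{423669810}{23} + 95448 i \sqrt{3} \approx -1.842 \cdot 10^{7} + 1.6532 \cdot 10^{5} i$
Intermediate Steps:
$a{\left(C,r \right)} = -4 + r$
$N{\left(Y \right)} = 8 Y^{\frac{3}{2}}$ ($N{\left(Y \right)} = 8 Y \sqrt{Y} = 8 Y^{\frac{3}{2}}$)
$V{\left(w,U \right)} = w \left(-4 + \frac{6 + w}{U}\right) - 24 i \sqrt{3}$ ($V{\left(w,U \right)} = \left(-4 + \frac{w + 6}{U + 0}\right) w + 8 \left(-3\right)^{\frac{3}{2}} = \left(-4 + \frac{6 + w}{U}\right) w + 8 \left(- 3 i \sqrt{3}\right) = \left(-4 + \frac{6 + w}{U}\right) w - 24 i \sqrt{3} = w \left(-4 + \frac{6 + w}{U}\right) - 24 i \sqrt{3}$)
$\left(V{\left(59,23 \right)} + 4701\right) \left(-149 - 3828\right) = \left(\frac{\left(-1\right) 59 \left(-6 - 59 + 4 \cdot 23\right) - 24 i 23 \sqrt{3}}{23} + 4701\right) \left(-149 - 3828\right) = \left(\frac{\left(-1\right) 59 \left(-6 - 59 + 92\right) - 552 i \sqrt{3}}{23} + 4701\right) \left(-3977\right) = \left(\frac{\left(-1\right) 59 \cdot 27 - 552 i \sqrt{3}}{23} + 4701\right) \left(-3977\right) = \left(\frac{-1593 - 552 i \sqrt{3}}{23} + 4701\right) \left(-3977\right) = \left(\left(- \frac{1593}{23} - 24 i \sqrt{3}\right) + 4701\right) \left(-3977\right) = \left(\frac{106530}{23} - 24 i \sqrt{3}\right) \left(-3977\right) = - \frac{423669810}{23} + 95448 i \sqrt{3}$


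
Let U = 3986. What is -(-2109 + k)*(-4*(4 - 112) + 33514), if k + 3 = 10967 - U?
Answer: -165283074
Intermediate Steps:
k = 6978 (k = -3 + (10967 - 1*3986) = -3 + (10967 - 3986) = -3 + 6981 = 6978)
-(-2109 + k)*(-4*(4 - 112) + 33514) = -(-2109 + 6978)*(-4*(4 - 112) + 33514) = -4869*(-4*(-108) + 33514) = -4869*(432 + 33514) = -4869*33946 = -1*165283074 = -165283074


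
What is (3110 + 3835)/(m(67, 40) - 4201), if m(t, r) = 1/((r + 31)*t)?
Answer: -33037365/19984156 ≈ -1.6532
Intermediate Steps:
m(t, r) = 1/(t*(31 + r)) (m(t, r) = 1/((31 + r)*t) = 1/(t*(31 + r)))
(3110 + 3835)/(m(67, 40) - 4201) = (3110 + 3835)/(1/(67*(31 + 40)) - 4201) = 6945/((1/67)/71 - 4201) = 6945/((1/67)*(1/71) - 4201) = 6945/(1/4757 - 4201) = 6945/(-19984156/4757) = 6945*(-4757/19984156) = -33037365/19984156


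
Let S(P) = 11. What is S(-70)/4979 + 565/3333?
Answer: 2849798/16595007 ≈ 0.17173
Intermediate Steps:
S(-70)/4979 + 565/3333 = 11/4979 + 565/3333 = 2849798/16595007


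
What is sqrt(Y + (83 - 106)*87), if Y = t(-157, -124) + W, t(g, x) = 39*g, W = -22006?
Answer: I*sqrt(30130) ≈ 173.58*I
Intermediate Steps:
Y = -28129 (Y = 39*(-157) - 22006 = -6123 - 22006 = -28129)
sqrt(Y + (83 - 106)*87) = sqrt(-28129 + (83 - 106)*87) = sqrt(-28129 - 23*87) = sqrt(-28129 - 2001) = sqrt(-30130) = I*sqrt(30130)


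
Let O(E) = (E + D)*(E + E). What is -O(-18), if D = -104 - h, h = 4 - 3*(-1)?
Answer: -4644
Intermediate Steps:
h = 7 (h = 4 + 3 = 7)
D = -111 (D = -104 - 1*7 = -104 - 7 = -111)
O(E) = 2*E*(-111 + E) (O(E) = (E - 111)*(E + E) = (-111 + E)*(2*E) = 2*E*(-111 + E))
-O(-18) = -2*(-18)*(-111 - 18) = -2*(-18)*(-129) = -1*4644 = -4644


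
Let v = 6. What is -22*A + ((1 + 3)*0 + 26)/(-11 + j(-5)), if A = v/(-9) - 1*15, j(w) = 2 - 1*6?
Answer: 5144/15 ≈ 342.93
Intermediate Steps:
j(w) = -4 (j(w) = 2 - 6 = -4)
A = -47/3 (A = 6/(-9) - 1*15 = 6*(-⅑) - 15 = -⅔ - 15 = -47/3 ≈ -15.667)
-22*A + ((1 + 3)*0 + 26)/(-11 + j(-5)) = -22*(-47/3) + ((1 + 3)*0 + 26)/(-11 - 4) = 1034/3 + (4*0 + 26)/(-15) = 1034/3 + (0 + 26)*(-1/15) = 1034/3 + 26*(-1/15) = 1034/3 - 26/15 = 5144/15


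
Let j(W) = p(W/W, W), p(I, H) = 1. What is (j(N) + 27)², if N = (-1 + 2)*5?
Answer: 784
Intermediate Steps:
N = 5 (N = 1*5 = 5)
j(W) = 1
(j(N) + 27)² = (1 + 27)² = 28² = 784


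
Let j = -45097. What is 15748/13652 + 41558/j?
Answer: 35709435/153916061 ≈ 0.23201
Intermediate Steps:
15748/13652 + 41558/j = 15748/13652 + 41558/(-45097) = 15748*(1/13652) + 41558*(-1/45097) = 3937/3413 - 41558/45097 = 35709435/153916061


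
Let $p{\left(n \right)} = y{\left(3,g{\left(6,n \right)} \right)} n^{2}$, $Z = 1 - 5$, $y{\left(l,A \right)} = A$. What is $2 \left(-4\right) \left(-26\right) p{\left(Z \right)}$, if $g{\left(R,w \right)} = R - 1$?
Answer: $16640$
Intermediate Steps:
$g{\left(R,w \right)} = -1 + R$
$Z = -4$ ($Z = 1 - 5 = -4$)
$p{\left(n \right)} = 5 n^{2}$ ($p{\left(n \right)} = \left(-1 + 6\right) n^{2} = 5 n^{2}$)
$2 \left(-4\right) \left(-26\right) p{\left(Z \right)} = 2 \left(-4\right) \left(-26\right) 5 \left(-4\right)^{2} = \left(-8\right) \left(-26\right) 5 \cdot 16 = 208 \cdot 80 = 16640$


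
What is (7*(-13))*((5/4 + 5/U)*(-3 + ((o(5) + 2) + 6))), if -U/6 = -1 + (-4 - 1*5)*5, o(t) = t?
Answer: -79625/69 ≈ -1154.0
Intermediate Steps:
U = 276 (U = -6*(-1 + (-4 - 1*5)*5) = -6*(-1 + (-4 - 5)*5) = -6*(-1 - 9*5) = -6*(-1 - 45) = -6*(-46) = 276)
(7*(-13))*((5/4 + 5/U)*(-3 + ((o(5) + 2) + 6))) = (7*(-13))*((5/4 + 5/276)*(-3 + ((5 + 2) + 6))) = -91*(5*(¼) + 5*(1/276))*(-3 + (7 + 6)) = -91*(5/4 + 5/276)*(-3 + 13) = -15925*10/138 = -91*875/69 = -79625/69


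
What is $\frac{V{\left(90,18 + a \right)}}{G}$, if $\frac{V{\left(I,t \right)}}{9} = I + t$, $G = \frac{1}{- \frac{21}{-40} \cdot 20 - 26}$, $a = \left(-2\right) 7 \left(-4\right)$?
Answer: $-22878$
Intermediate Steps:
$a = 56$ ($a = \left(-14\right) \left(-4\right) = 56$)
$G = - \frac{2}{31}$ ($G = \frac{1}{\left(-21\right) \left(- \frac{1}{40}\right) 20 - 26} = \frac{1}{\frac{21}{40} \cdot 20 - 26} = \frac{1}{\frac{21}{2} - 26} = \frac{1}{- \frac{31}{2}} = - \frac{2}{31} \approx -0.064516$)
$V{\left(I,t \right)} = 9 I + 9 t$ ($V{\left(I,t \right)} = 9 \left(I + t\right) = 9 I + 9 t$)
$\frac{V{\left(90,18 + a \right)}}{G} = \frac{9 \cdot 90 + 9 \left(18 + 56\right)}{- \frac{2}{31}} = \left(810 + 9 \cdot 74\right) \left(- \frac{31}{2}\right) = \left(810 + 666\right) \left(- \frac{31}{2}\right) = 1476 \left(- \frac{31}{2}\right) = -22878$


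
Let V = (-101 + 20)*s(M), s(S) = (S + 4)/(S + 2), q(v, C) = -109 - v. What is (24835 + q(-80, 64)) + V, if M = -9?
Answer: 173237/7 ≈ 24748.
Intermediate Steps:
s(S) = (4 + S)/(2 + S)
V = -405/7 (V = (-101 + 20)*((4 - 9)/(2 - 9)) = -81*(-5)/(-7) = -(-81)*(-5)/7 = -81*5/7 = -405/7 ≈ -57.857)
(24835 + q(-80, 64)) + V = (24835 + (-109 - 1*(-80))) - 405/7 = (24835 + (-109 + 80)) - 405/7 = (24835 - 29) - 405/7 = 24806 - 405/7 = 173237/7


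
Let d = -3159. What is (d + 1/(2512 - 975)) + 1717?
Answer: -2216353/1537 ≈ -1442.0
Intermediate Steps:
(d + 1/(2512 - 975)) + 1717 = (-3159 + 1/(2512 - 975)) + 1717 = (-3159 + 1/1537) + 1717 = -4855382/1537 + 1717 = -2216353/1537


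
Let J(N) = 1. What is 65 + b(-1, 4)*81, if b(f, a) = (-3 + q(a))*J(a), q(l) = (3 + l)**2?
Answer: 3791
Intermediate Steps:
b(f, a) = -3 + (3 + a)**2 (b(f, a) = (-3 + (3 + a)**2)*1 = -3 + (3 + a)**2)
65 + b(-1, 4)*81 = 65 + (-3 + (3 + 4)**2)*81 = 65 + (-3 + 7**2)*81 = 65 + (-3 + 49)*81 = 65 + 46*81 = 65 + 3726 = 3791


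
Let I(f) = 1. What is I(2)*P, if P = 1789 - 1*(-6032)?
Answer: 7821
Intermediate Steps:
P = 7821 (P = 1789 + 6032 = 7821)
I(2)*P = 1*7821 = 7821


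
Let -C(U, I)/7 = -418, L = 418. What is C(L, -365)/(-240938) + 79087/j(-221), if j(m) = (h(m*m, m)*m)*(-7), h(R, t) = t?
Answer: -10027712484/41186785003 ≈ -0.24347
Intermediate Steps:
C(U, I) = 2926 (C(U, I) = -7*(-418) = 2926)
j(m) = -7*m² (j(m) = (m*m)*(-7) = m²*(-7) = -7*m²)
C(L, -365)/(-240938) + 79087/j(-221) = 2926/(-240938) + 79087/((-7*(-221)²)) = 2926*(-1/240938) + 79087/((-7*48841)) = -1463/120469 + 79087/(-341887) = -1463/120469 + 79087*(-1/341887) = -1463/120469 - 79087/341887 = -10027712484/41186785003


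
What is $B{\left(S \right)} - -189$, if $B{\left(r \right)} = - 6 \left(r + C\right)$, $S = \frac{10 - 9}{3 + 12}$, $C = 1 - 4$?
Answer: $\frac{1033}{5} \approx 206.6$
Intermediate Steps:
$C = -3$
$S = \frac{1}{15}$ ($S = 1 \cdot \frac{1}{15} = \frac{1}{15} \approx 0.066667$)
$B{\left(r \right)} = 18 - 6 r$ ($B{\left(r \right)} = - 6 \left(r - 3\right) = - 6 \left(-3 + r\right) = 18 - 6 r$)
$B{\left(S \right)} - -189 = \left(18 - \frac{2}{5}\right) - -189 = \left(18 - \frac{2}{5}\right) + 189 = \frac{88}{5} + 189 = \frac{1033}{5}$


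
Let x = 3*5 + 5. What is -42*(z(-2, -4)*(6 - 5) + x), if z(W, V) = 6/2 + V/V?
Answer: -1008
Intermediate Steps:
x = 20 (x = 15 + 5 = 20)
z(W, V) = 4 (z(W, V) = 6*(1/2) + 1 = 3 + 1 = 4)
-42*(z(-2, -4)*(6 - 5) + x) = -42*(4*(6 - 5) + 20) = -42*(4*1 + 20) = -42*(4 + 20) = -42*24 = -1008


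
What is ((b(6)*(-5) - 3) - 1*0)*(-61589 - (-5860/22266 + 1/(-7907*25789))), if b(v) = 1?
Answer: 1118535401074995424/2270170364859 ≈ 4.9271e+5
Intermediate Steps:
((b(6)*(-5) - 3) - 1*0)*(-61589 - (-5860/22266 + 1/(-7907*25789))) = ((1*(-5) - 3) - 1*0)*(-61589 - (-5860/22266 + 1/(-7907*25789))) = ((-5 - 3) + 0)*(-61589 - (-5860*1/22266 - 1/7907*1/25789)) = (-8 + 0)*(-61589 - (-2930/11133 - 1/203913623)) = -8*(-61589 - 1*(-597466926523/2270170364859)) = -8*(-61589 + 597466926523/2270170364859) = -8*(-139816925134374428/2270170364859) = 1118535401074995424/2270170364859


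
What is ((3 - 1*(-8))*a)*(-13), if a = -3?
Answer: 429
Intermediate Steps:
((3 - 1*(-8))*a)*(-13) = ((3 - 1*(-8))*(-3))*(-13) = ((3 + 8)*(-3))*(-13) = (11*(-3))*(-13) = -33*(-13) = 429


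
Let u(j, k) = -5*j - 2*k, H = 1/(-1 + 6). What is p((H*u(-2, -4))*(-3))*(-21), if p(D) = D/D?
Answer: -21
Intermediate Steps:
H = ⅕ (H = 1/5 = ⅕ ≈ 0.20000)
p(D) = 1
p((H*u(-2, -4))*(-3))*(-21) = 1*(-21) = -21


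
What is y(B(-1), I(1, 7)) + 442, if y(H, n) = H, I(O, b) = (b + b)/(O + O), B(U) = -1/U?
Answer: 443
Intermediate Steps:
I(O, b) = b/O (I(O, b) = (2*b)/((2*O)) = (2*b)*(1/(2*O)) = b/O)
y(B(-1), I(1, 7)) + 442 = -1/(-1) + 442 = -1*(-1) + 442 = 1 + 442 = 443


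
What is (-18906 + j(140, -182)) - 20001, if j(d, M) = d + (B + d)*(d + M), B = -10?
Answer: -44227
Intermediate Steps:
j(d, M) = d + (-10 + d)*(M + d) (j(d, M) = d + (-10 + d)*(d + M) = d + (-10 + d)*(M + d))
(-18906 + j(140, -182)) - 20001 = (-18906 + (140**2 - 10*(-182) - 9*140 - 182*140)) - 20001 = (-18906 + (19600 + 1820 - 1260 - 25480)) - 20001 = (-18906 - 5320) - 20001 = -24226 - 20001 = -44227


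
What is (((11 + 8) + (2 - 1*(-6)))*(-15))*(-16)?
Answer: 6480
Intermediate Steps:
(((11 + 8) + (2 - 1*(-6)))*(-15))*(-16) = ((19 + (2 + 6))*(-15))*(-16) = ((19 + 8)*(-15))*(-16) = (27*(-15))*(-16) = -405*(-16) = 6480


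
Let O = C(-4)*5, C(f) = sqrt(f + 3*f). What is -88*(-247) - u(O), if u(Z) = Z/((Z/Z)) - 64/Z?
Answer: 21736 - 116*I/5 ≈ 21736.0 - 23.2*I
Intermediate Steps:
C(f) = 2*sqrt(f) (C(f) = sqrt(4*f) = 2*sqrt(f))
O = 20*I (O = (2*sqrt(-4))*5 = (2*(2*I))*5 = (4*I)*5 = 20*I ≈ 20.0*I)
u(Z) = Z - 64/Z (u(Z) = Z/1 - 64/Z = Z*1 - 64/Z = Z - 64/Z)
-88*(-247) - u(O) = -88*(-247) - (20*I - 64*(-I/20)) = 21736 - (20*I - (-16)*I/5) = 21736 - (20*I + 16*I/5) = 21736 - 116*I/5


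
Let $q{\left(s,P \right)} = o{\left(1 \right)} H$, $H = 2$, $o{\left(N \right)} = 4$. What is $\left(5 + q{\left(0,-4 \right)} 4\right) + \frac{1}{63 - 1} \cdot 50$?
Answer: $\frac{1172}{31} \approx 37.806$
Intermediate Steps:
$q{\left(s,P \right)} = 8$ ($q{\left(s,P \right)} = 4 \cdot 2 = 8$)
$\left(5 + q{\left(0,-4 \right)} 4\right) + \frac{1}{63 - 1} \cdot 50 = \left(5 + 8 \cdot 4\right) + \frac{1}{63 - 1} \cdot 50 = \left(5 + 32\right) + \frac{1}{62} \cdot 50 = 37 + \frac{1}{62} \cdot 50 = 37 + \frac{25}{31} = \frac{1172}{31}$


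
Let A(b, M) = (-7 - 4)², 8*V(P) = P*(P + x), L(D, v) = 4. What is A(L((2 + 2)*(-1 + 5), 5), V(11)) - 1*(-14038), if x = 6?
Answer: 14159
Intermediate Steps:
V(P) = P*(6 + P)/8 (V(P) = (P*(P + 6))/8 = (P*(6 + P))/8 = P*(6 + P)/8)
A(b, M) = 121 (A(b, M) = (-11)² = 121)
A(L((2 + 2)*(-1 + 5), 5), V(11)) - 1*(-14038) = 121 - 1*(-14038) = 121 + 14038 = 14159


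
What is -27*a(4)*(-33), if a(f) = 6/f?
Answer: 2673/2 ≈ 1336.5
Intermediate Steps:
-27*a(4)*(-33) = -162/4*(-33) = -27*3/2*(-33) = -81/2*(-33) = 2673/2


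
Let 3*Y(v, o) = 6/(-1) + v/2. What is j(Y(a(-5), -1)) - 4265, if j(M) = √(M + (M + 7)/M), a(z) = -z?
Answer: -4265 + I*√222/6 ≈ -4265.0 + 2.4833*I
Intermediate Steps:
Y(v, o) = -2 + v/6 (Y(v, o) = (6/(-1) + v/2)/3 = (6*(-1) + v*(½))/3 = (-6 + v/2)/3 = -2 + v/6)
j(M) = √(M + (7 + M)/M)
j(Y(a(-5), -1)) - 4265 = √(1 + (-2 + (-1*(-5))/6) + 7/(-2 + (-1*(-5))/6)) - 4265 = √(1 + (-2 + (⅙)*5) + 7/(-2 + (⅙)*5)) - 4265 = √(1 + (-2 + ⅚) + 7/(-2 + ⅚)) - 4265 = √(1 - 7/6 + 7/(-7/6)) - 4265 = √(1 - 7/6 + 7*(-6/7)) - 4265 = √(1 - 7/6 - 6) - 4265 = √(-37/6) - 4265 = I*√222/6 - 4265 = -4265 + I*√222/6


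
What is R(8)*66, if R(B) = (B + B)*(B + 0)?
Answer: 8448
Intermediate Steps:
R(B) = 2*B**2 (R(B) = (2*B)*B = 2*B**2)
R(8)*66 = (2*8**2)*66 = (2*64)*66 = 128*66 = 8448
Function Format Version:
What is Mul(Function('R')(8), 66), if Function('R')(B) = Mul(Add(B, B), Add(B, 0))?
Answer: 8448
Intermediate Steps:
Function('R')(B) = Mul(2, Pow(B, 2)) (Function('R')(B) = Mul(Mul(2, B), B) = Mul(2, Pow(B, 2)))
Mul(Function('R')(8), 66) = Mul(Mul(2, Pow(8, 2)), 66) = Mul(Mul(2, 64), 66) = Mul(128, 66) = 8448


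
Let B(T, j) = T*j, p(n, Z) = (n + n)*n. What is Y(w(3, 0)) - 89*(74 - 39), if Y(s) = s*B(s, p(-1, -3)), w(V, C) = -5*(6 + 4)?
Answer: 1885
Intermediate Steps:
p(n, Z) = 2*n**2 (p(n, Z) = (2*n)*n = 2*n**2)
w(V, C) = -50 (w(V, C) = -5*10 = -50)
Y(s) = 2*s**2 (Y(s) = s*(s*(2*(-1)**2)) = s*(s*(2*1)) = s*(s*2) = s*(2*s) = 2*s**2)
Y(w(3, 0)) - 89*(74 - 39) = 2*(-50)**2 - 89*(74 - 39) = 2*2500 - 89*35 = 5000 - 1*3115 = 5000 - 3115 = 1885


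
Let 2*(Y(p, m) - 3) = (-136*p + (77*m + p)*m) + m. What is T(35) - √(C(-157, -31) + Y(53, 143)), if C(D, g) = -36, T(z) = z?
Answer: 35 - √3150042/2 ≈ -852.42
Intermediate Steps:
Y(p, m) = 3 + m/2 - 68*p + m*(p + 77*m)/2 (Y(p, m) = 3 + ((-136*p + (77*m + p)*m) + m)/2 = 3 + ((-136*p + (p + 77*m)*m) + m)/2 = 3 + ((-136*p + m*(p + 77*m)) + m)/2 = 3 + (m - 136*p + m*(p + 77*m))/2 = 3 + (m/2 - 68*p + m*(p + 77*m)/2) = 3 + m/2 - 68*p + m*(p + 77*m)/2)
T(35) - √(C(-157, -31) + Y(53, 143)) = 35 - √(-36 + (3 + (½)*143 - 68*53 + (77/2)*143² + (½)*143*53)) = 35 - √(-36 + (3 + 143/2 - 3604 + (77/2)*20449 + 7579/2)) = 35 - √(-36 + (3 + 143/2 - 3604 + 1574573/2 + 7579/2)) = 35 - √(-36 + 1575093/2) = 35 - √(1575021/2) = 35 - √3150042/2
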